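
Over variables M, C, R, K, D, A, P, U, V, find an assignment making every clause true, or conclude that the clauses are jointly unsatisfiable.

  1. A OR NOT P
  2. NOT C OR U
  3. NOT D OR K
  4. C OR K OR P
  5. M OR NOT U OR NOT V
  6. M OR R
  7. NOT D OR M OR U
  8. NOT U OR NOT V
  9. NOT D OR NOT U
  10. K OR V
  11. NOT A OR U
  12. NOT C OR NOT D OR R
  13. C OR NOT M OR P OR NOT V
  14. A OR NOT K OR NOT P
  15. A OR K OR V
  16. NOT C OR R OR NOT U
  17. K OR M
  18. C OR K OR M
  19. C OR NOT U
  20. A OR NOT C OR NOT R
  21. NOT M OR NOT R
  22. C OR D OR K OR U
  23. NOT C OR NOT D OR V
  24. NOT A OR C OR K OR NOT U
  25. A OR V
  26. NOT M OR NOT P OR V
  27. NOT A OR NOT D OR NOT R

M: False, C: True, R: True, K: True, D: False, A: True, P: True, U: True, V: False

Set M = False.
  then (M OR R) forces R = True.
  then (K OR M) forces K = True.
Set C = True.
  then (NOT C OR U) forces U = True.
  then (M OR NOT U OR NOT V) forces V = False.
  then (NOT D OR NOT U) forces D = False.
  then (A OR NOT C OR NOT R) forces A = True.
Set P = True.
All clauses satisfied.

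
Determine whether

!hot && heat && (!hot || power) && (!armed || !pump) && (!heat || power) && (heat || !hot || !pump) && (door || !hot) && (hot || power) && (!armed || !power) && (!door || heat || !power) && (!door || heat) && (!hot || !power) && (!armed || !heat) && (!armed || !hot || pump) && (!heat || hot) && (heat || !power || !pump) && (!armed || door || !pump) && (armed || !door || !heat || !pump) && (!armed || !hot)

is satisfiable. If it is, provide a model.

Case heat = True:
  (!hot) forces hot = False.
  Clause (!heat || hot) is falsified — contradiction.
Case heat = False:
  Clause (heat) is falsified — contradiction.
Both cases fail, so the formula is unsatisfiable.

The formula is unsatisfiable.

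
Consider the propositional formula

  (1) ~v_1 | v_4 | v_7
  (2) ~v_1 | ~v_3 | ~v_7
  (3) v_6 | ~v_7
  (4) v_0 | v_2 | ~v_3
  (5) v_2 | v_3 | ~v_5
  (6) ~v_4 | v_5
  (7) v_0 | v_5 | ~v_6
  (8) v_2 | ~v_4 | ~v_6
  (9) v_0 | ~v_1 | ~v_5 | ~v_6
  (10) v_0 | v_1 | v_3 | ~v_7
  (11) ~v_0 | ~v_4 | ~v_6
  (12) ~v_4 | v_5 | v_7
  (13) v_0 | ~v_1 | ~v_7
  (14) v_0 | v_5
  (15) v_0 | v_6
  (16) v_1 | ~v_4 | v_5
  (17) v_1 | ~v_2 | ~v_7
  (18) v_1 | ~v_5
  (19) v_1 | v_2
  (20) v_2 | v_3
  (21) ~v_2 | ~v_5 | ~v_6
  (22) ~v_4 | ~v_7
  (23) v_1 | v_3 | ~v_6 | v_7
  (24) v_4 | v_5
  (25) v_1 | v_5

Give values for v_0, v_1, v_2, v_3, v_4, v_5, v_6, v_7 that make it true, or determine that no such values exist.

v_0=T, v_1=T, v_2=F, v_3=T, v_4=T, v_5=T, v_6=F, v_7=F

Try v_0 = False:
  (v_0 | v_5) forces v_5 = True.
  (v_0 | v_6) forces v_6 = True.
  (v_0 | ~v_1 | ~v_5 | ~v_6) forces v_1 = False.
  clause (v_1 | ~v_5) is falsified — backtrack.
So v_0 = True.
Set v_1 = True.
Set v_2 = False.
  then (v_2 | v_3) forces v_3 = True.
  then (~v_1 | ~v_3 | ~v_7) forces v_7 = False.
  then (~v_1 | v_4 | v_7) forces v_4 = True.
  then (~v_4 | v_5) forces v_5 = True.
  then (v_2 | ~v_4 | ~v_6) forces v_6 = False.
All clauses satisfied.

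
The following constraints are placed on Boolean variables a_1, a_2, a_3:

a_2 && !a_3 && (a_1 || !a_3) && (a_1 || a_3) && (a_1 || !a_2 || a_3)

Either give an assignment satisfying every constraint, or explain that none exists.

a_1=T, a_2=T, a_3=F

Unit clause (a_2) forces a_2 = True.
Unit clause (!a_3) forces a_3 = False.
In (a_1 || a_3) only a_1 is left, so a_1 = True.
All clauses satisfied.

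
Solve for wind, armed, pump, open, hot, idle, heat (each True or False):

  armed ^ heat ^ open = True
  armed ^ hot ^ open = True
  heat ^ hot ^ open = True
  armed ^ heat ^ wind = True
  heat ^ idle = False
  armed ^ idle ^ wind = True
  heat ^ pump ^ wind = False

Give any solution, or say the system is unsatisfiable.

wind=T, armed=F, pump=T, open=T, hot=F, idle=F, heat=F

armed ^ heat ^ open = F ^ F ^ T = True ✓
armed ^ hot ^ open = F ^ F ^ T = True ✓
heat ^ hot ^ open = F ^ F ^ T = True ✓
armed ^ heat ^ wind = F ^ F ^ T = True ✓
heat ^ idle = F ^ F = False ✓
armed ^ idle ^ wind = F ^ F ^ T = True ✓
heat ^ pump ^ wind = F ^ T ^ T = False ✓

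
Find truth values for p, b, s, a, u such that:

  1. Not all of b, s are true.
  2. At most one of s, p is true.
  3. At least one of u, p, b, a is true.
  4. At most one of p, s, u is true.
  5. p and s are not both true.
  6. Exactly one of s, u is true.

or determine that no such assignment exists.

p = False; b = True; s = False; a = False; u = True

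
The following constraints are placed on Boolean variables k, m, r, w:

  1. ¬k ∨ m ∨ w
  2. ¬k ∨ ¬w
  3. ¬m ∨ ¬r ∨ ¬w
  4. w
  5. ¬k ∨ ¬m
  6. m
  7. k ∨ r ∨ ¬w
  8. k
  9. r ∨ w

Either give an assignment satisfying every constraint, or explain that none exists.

Unsatisfiable — no assignment works.

Case k = True:
  (¬k ∨ ¬w) forces w = False.
  Clause (w) is falsified — contradiction.
Case k = False:
  Clause (k) is falsified — contradiction.
Both cases fail, so the formula is unsatisfiable.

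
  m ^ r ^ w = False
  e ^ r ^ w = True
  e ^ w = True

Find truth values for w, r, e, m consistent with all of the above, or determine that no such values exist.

w=F, r=F, e=T, m=F

m ^ r ^ w = F ^ F ^ F = False ✓
e ^ r ^ w = T ^ F ^ F = True ✓
e ^ w = T ^ F = True ✓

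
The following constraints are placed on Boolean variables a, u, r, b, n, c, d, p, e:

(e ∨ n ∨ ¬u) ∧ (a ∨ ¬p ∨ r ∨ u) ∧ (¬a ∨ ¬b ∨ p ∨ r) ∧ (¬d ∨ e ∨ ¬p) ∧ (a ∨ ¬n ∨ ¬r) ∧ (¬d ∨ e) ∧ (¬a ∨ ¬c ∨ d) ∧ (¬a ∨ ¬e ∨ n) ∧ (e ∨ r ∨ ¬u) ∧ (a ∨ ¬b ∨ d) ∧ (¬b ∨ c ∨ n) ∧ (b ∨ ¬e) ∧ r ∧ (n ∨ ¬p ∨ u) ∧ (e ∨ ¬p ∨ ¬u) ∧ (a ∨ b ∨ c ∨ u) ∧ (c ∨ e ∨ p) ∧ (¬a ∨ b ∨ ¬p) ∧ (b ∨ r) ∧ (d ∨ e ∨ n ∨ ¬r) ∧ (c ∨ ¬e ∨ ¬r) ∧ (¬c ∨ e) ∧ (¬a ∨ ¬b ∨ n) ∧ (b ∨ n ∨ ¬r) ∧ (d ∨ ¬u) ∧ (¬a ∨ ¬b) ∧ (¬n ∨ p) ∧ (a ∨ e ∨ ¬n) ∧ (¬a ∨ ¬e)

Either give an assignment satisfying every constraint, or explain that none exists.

a=F; u=T; r=T; b=T; n=F; c=T; d=T; p=F; e=T

Unit clause (r) forces r = True.
Set a = False.
  then (a ∨ ¬n ∨ ¬r) forces n = False.
  then (b ∨ n ∨ ¬r) forces b = True.
  then (a ∨ ¬b ∨ d) forces d = True.
  then (¬b ∨ c ∨ n) forces c = True.
  then (¬c ∨ e) forces e = True.
Set u = True.
Set p = False.
All clauses satisfied.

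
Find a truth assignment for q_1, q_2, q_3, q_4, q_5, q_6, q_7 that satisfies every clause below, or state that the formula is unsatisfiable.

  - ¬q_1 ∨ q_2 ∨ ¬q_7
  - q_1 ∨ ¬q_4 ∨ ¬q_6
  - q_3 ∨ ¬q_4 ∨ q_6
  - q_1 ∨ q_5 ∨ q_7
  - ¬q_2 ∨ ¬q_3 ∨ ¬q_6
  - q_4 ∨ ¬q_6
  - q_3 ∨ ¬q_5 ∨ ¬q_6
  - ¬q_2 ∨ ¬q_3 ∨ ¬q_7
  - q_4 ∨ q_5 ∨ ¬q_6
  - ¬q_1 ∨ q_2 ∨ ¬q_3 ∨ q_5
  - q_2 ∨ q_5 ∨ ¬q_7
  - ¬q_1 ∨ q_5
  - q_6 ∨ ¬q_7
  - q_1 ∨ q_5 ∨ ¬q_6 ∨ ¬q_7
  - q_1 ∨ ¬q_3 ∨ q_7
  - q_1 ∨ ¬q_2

q_1=T, q_2=F, q_3=T, q_4=T, q_5=T, q_6=T, q_7=F

Set q_1 = True.
  then (¬q_1 ∨ q_5) forces q_5 = True.
Set q_2 = False.
  then (¬q_1 ∨ q_2 ∨ ¬q_7) forces q_7 = False.
Set q_3 = True.
Set q_4 = True.
Set q_6 = True.
All clauses satisfied.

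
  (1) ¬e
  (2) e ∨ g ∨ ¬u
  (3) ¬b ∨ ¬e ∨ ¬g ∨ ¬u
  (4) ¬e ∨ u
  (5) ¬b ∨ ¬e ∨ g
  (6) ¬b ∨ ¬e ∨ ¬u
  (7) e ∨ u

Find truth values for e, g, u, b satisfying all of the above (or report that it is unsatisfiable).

Unit clause (¬e) forces e = False.
In (e ∨ u) only u is left, so u = True.
In (e ∨ g ∨ ¬u) only g is left, so g = True.
Set b = True.
All clauses satisfied.

e=F, g=T, u=T, b=T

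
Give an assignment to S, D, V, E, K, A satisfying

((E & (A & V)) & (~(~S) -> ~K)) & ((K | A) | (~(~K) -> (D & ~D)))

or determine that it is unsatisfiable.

S=F; D=T; V=T; E=T; K=T; A=T

  (E & (A & V)) & (~(~S) -> ~K) = True
    E & (A & V) = True
      A & V = True
    ~(~S) -> ~K = True
      ~(~S) = False
        ~S = True
      ~K = False
  (K | A) | (~(~K) -> (D & ~D)) = True
    K | A = True
    ~(~K) -> (D & ~D) = False
      ~(~K) = True
        ~K = False
      D & ~D = False
        ~D = False
Both conjuncts True, so the formula holds.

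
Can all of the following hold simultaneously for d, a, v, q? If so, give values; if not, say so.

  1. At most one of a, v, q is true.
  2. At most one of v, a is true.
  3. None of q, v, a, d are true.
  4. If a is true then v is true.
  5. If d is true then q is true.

d = False; a = False; v = False; q = False

  (1) {a, v, q}: 0 true — at most one ✓
  (2) {v, a}: 0 true — at most one ✓
  (3) {q, v, a, d}: 0 true — none ✓
  (4) a=F ⇒ v: vacuous ✓
  (5) d=F ⇒ q: vacuous ✓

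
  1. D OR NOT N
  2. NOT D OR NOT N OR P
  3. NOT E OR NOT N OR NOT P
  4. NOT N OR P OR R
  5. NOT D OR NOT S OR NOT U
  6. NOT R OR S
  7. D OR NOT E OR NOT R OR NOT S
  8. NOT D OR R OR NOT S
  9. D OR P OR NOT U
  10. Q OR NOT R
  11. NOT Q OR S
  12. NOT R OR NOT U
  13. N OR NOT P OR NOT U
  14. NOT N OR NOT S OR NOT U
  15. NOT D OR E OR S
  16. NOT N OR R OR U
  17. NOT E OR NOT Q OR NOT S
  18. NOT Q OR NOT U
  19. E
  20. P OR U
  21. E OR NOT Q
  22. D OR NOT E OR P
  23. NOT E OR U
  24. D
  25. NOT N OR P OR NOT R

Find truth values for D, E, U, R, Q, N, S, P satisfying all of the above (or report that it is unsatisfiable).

D = True, E = True, U = True, R = False, Q = False, N = False, S = False, P = False

Unit clause (E) forces E = True.
In (NOT E OR U) only U is left, so U = True.
Unit clause (D) forces D = True.
In (NOT D OR NOT S OR NOT U) only NOT S is left, so S = False.
In (NOT R OR S) only NOT R is left, so R = False.
In (NOT Q OR S) only NOT Q is left, so Q = False.
Try N = True:
  (NOT D OR NOT N OR P) forces P = True.
  clause (NOT E OR NOT N OR NOT P) is falsified — backtrack.
So N = False.
  then (N OR NOT P OR NOT U) forces P = False.
All clauses satisfied.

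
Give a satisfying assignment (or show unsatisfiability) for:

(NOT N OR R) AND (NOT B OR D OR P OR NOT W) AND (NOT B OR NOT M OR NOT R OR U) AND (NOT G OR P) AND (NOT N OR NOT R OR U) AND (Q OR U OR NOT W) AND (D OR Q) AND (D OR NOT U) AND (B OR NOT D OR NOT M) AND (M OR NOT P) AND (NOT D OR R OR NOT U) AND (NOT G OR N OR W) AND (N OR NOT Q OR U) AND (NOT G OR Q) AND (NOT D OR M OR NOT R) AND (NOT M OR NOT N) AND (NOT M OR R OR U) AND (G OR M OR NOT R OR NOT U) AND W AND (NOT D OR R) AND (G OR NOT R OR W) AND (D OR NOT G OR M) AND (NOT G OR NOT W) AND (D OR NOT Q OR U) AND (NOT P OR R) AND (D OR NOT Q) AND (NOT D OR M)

Unit clause (W) forces W = True.
In (NOT G OR NOT W) only NOT G is left, so G = False.
Try R = False:
  (NOT N OR R) forces N = False.
  (NOT D OR R) forces D = False.
  (D OR Q) forces Q = True.
  clause (D OR NOT Q) is falsified — backtrack.
So R = True.
Set M = True.
  then (NOT M OR NOT N) forces N = False.
Set B = True.
  then (NOT B OR NOT M OR NOT R OR U) forces U = True.
  then (D OR NOT U) forces D = True.
Set P = True.
Set Q = True.
All clauses satisfied.

R=T; G=F; M=T; B=T; P=T; W=T; N=F; D=T; Q=T; U=T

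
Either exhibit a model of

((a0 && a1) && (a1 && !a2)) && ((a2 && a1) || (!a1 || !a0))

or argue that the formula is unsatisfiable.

Case a1 = True: the formula simplifies to (a0 && !a2) && (a2 || !a0).
  a0 = True: simplifies to !a2 && a2.
    a2 = True: the conjunct !a2 is False.
    a2 = False: the conjunct a2 is False.
  a0 = False: the conjunct a0 is False.
Case a1 = False: the conjunct a1 is False.
Both cases fail — unsatisfiable.

No satisfying assignment exists.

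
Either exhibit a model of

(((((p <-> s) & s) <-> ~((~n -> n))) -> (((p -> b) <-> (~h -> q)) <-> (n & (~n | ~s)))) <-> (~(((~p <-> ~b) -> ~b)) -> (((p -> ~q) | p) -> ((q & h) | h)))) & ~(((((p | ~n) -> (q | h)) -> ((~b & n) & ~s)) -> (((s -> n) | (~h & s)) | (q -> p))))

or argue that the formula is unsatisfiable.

The conjunct ~(((((p | ~n) -> (q | h)) -> ((~b & n) & ~s)) -> (((s -> n) | (~h & s)) | (q -> p)))) is unsatisfiable on its own:
  n = True: this becomes ~((((p -> (q | h)) -> (~b & ~s)) -> True)) = False.
  n = False: simplifies to ~((~((q | h)) -> ((~s | (~h & s)) | (q -> p)))).
    q = True: this becomes ~((False -> ((~s | (~h & s)) | p))) = False.
    q = False: this becomes ~((~h -> True)) = False.
So the whole conjunction is unsatisfiable.

UNSATISFIABLE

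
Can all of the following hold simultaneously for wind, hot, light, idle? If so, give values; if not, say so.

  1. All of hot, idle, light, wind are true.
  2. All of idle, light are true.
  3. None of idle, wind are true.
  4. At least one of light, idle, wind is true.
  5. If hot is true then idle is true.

Case wind = True:
  Constraint (3) is violated (wind=T) — contradiction.
Case wind = False:
  Constraint (1) is violated (wind=F) — contradiction.
Both cases fail — unsatisfiable.

The formula is unsatisfiable.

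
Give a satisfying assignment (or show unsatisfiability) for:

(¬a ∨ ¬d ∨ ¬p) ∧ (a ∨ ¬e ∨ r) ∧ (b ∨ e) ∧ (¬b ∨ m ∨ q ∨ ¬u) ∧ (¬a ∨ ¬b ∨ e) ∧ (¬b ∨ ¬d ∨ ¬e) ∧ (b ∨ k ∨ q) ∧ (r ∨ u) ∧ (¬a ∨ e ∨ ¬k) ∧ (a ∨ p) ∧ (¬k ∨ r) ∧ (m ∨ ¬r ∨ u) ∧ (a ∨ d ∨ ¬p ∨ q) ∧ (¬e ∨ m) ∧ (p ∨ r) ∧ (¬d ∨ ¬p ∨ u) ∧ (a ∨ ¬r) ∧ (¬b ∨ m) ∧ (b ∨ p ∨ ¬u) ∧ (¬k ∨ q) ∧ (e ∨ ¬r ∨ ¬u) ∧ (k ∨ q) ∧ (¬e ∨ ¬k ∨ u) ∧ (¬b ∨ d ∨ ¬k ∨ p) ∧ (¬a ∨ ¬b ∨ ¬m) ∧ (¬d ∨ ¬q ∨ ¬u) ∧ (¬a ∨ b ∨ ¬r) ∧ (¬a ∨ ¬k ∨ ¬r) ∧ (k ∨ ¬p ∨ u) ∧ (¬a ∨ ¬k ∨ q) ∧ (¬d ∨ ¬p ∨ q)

u=T; k=F; m=T; q=T; a=F; d=F; p=T; b=T; r=F; e=F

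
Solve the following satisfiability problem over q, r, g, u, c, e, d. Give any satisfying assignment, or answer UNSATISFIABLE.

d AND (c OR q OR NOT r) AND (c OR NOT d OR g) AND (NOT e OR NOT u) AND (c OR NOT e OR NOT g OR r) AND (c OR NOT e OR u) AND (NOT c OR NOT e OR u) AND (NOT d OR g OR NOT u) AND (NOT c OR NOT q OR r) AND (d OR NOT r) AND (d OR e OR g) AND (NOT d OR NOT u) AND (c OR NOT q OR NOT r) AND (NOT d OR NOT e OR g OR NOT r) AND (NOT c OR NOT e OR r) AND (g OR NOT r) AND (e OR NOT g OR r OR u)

Unit clause (d) forces d = True.
In (NOT d OR NOT u) only NOT u is left, so u = False.
Set q = False.
Set r = False.
Try g = True:
  (e OR NOT g OR r OR u) forces e = True.
  (c OR NOT e OR NOT g OR r) forces c = True.
  clause (NOT c OR NOT e OR u) is falsified — backtrack.
So g = False.
  then (c OR NOT d OR g) forces c = True.
  then (NOT c OR NOT e OR u) forces e = False.
All clauses satisfied.

q: False, r: False, g: False, u: False, c: True, e: False, d: True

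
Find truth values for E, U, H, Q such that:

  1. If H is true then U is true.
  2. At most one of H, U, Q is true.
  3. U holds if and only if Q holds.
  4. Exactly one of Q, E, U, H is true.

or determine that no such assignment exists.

E: True, U: False, H: False, Q: False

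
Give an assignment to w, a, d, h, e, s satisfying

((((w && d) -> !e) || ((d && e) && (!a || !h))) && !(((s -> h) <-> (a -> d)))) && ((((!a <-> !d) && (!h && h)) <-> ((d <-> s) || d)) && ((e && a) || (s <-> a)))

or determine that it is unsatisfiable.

w = False, a = True, d = False, h = True, e = False, s = True

  (((w && d) -> !e) || ((d && e) && (!a || !h))) && !(((s -> h) <-> (a -> d))) = True
    ((w && d) -> !e) || ((d && e) && (!a || !h)) = True
      (w && d) -> !e = True
        w && d = False
        !e = True
      (d && e) && (!a || !h) = False
        d && e = False
        !a || !h = False
          !a = False
          !h = False
    !(((s -> h) <-> (a -> d))) = True
      (s -> h) <-> (a -> d) = False
        s -> h = True
        a -> d = False
  (((!a <-> !d) && (!h && h)) <-> ((d <-> s) || d)) && ((e && a) || (s <-> a)) = True
    ((!a <-> !d) && (!h && h)) <-> ((d <-> s) || d) = True
      (!a <-> !d) && (!h && h) = False
        !a <-> !d = False
          !a = False
          !d = True
        !h && h = False
          !h = False
      (d <-> s) || d = False
        d <-> s = False
    (e && a) || (s <-> a) = True
      e && a = False
      s <-> a = True
Both conjuncts True, so the formula holds.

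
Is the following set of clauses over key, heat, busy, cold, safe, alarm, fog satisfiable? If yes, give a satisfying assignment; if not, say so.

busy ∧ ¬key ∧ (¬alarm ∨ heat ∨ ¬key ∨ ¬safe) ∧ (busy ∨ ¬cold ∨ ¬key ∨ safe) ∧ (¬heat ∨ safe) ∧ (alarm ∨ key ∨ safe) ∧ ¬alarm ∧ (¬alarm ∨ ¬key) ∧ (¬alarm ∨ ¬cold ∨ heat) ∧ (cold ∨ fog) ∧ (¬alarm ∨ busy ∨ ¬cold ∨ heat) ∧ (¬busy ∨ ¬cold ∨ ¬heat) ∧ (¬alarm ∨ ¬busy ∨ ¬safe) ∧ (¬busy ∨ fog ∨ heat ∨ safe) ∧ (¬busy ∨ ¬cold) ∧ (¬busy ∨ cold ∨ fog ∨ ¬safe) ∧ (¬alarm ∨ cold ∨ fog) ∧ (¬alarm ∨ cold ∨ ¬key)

key = False, heat = True, busy = True, cold = False, safe = True, alarm = False, fog = True

Unit clause (busy) forces busy = True.
Unit clause (¬key) forces key = False.
Unit clause (¬alarm) forces alarm = False.
In (¬busy ∨ ¬cold) only ¬cold is left, so cold = False.
In (alarm ∨ key ∨ safe) only safe is left, so safe = True.
In (cold ∨ fog) only fog is left, so fog = True.
Set heat = True.
All clauses satisfied.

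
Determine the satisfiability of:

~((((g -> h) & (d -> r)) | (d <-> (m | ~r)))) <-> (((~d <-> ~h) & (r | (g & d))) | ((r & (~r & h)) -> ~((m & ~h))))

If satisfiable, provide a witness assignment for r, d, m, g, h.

r = True; d = False; m = True; g = True; h = False

  ~((((g -> h) & (d -> r)) | (d <-> (m | ~r)))) <-> (((~d <-> ~h) & (r | (g & d))) | ((r & (~r & h)) -> ~((m & ~h)))) = True
    ~((((g -> h) & (d -> r)) | (d <-> (m | ~r)))) = True
      ((g -> h) & (d -> r)) | (d <-> (m | ~r)) = False
        (g -> h) & (d -> r) = False
          g -> h = False
          d -> r = True
        d <-> (m | ~r) = False
          m | ~r = True
            ~r = False
    ((~d <-> ~h) & (r | (g & d))) | ((r & (~r & h)) -> ~((m & ~h))) = True
      (~d <-> ~h) & (r | (g & d)) = True
        ~d <-> ~h = True
          ~d = True
          ~h = True
        r | (g & d) = True
          g & d = False
      (r & (~r & h)) -> ~((m & ~h)) = True
        r & (~r & h) = False
          ~r & h = False
            ~r = False
        ~((m & ~h)) = False
          m & ~h = True
            ~h = True
The formula evaluates to True.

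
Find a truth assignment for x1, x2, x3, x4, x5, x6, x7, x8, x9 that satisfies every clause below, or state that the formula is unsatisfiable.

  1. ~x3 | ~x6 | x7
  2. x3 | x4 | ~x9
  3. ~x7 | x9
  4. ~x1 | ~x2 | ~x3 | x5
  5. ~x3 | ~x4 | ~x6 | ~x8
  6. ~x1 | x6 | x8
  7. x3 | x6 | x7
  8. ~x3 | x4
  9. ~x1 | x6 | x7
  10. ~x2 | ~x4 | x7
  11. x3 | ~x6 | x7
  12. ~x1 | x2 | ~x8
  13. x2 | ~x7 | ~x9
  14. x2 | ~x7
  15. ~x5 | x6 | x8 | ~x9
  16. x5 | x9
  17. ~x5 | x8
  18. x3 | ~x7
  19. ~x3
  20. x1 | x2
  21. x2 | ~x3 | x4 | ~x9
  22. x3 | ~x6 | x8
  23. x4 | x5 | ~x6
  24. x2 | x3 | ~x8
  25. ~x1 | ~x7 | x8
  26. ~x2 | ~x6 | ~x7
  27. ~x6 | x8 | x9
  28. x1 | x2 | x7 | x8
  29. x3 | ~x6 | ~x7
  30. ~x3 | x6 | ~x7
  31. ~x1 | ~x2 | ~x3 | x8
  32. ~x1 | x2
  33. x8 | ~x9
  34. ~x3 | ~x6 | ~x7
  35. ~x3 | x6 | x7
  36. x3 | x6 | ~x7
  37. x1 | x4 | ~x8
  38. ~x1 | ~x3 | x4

Unsatisfiable — no assignment works.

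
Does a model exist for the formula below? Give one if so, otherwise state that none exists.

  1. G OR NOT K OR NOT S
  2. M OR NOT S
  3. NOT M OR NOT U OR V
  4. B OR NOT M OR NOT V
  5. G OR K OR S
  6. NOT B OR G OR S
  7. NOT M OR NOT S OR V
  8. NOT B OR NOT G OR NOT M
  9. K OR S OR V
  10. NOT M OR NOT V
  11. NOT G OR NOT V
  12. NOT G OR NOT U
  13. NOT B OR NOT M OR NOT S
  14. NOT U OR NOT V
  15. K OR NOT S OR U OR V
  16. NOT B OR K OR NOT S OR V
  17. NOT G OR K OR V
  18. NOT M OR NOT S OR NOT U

B = False, V = False, M = True, G = False, S = False, U = False, K = True

Set B = False.
Set V = False.
Set M = True.
  then (NOT M OR NOT U OR V) forces U = False.
  then (NOT M OR NOT S OR V) forces S = False.
  then (K OR S OR V) forces K = True.
Set G = False.
All clauses satisfied.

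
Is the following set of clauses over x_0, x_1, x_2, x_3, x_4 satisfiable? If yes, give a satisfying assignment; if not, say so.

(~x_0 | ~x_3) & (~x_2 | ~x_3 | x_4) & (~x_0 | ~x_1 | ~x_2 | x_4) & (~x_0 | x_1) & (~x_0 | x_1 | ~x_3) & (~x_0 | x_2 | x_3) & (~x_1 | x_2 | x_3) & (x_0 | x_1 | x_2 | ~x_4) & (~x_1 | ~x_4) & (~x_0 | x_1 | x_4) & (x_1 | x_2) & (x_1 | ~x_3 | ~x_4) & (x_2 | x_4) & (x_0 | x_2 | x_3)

Try x_0 = True:
  (~x_0 | ~x_3) forces x_3 = False.
  (~x_0 | x_1) forces x_1 = True.
  (~x_0 | x_2 | x_3) forces x_2 = True.
  (~x_0 | ~x_1 | ~x_2 | x_4) forces x_4 = True.
  clause (~x_1 | ~x_4) is falsified — backtrack.
So x_0 = False.
Set x_1 = True.
  then (~x_1 | ~x_4) forces x_4 = False.
  then (x_2 | x_4) forces x_2 = True.
  then (~x_2 | ~x_3 | x_4) forces x_3 = False.
All clauses satisfied.

x_0 = False; x_1 = True; x_2 = True; x_3 = False; x_4 = False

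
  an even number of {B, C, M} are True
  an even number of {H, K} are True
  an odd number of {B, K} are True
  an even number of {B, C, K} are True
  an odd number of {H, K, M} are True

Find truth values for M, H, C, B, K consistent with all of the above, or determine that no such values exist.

M = True; H = True; C = True; B = False; K = True

{B, C, M}: 2 true → even ✓
{H, K}: 2 true → even ✓
{B, K}: 1 true → odd ✓
{B, C, K}: 2 true → even ✓
{H, K, M}: 3 true → odd ✓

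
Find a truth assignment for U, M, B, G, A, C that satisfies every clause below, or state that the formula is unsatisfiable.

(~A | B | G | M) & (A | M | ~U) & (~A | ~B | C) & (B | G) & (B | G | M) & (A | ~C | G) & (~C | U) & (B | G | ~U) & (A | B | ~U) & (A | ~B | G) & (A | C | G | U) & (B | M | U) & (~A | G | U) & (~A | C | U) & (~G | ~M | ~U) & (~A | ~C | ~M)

U = True, M = False, B = False, G = True, A = True, C = True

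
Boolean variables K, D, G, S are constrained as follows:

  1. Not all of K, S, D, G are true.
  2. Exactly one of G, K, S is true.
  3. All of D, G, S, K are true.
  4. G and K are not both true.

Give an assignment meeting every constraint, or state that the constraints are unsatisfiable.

Case K = True:
  (2) with K=T forces G = False.
  Constraint (3) is violated (G=F) — contradiction.
Case K = False:
  Constraint (3) is violated (K=F) — contradiction.
Both cases fail — unsatisfiable.

No satisfying assignment exists.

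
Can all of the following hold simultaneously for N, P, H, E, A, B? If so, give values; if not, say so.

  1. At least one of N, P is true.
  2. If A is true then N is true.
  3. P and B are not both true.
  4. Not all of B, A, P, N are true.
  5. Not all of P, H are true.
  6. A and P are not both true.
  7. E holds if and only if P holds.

N = False, P = True, H = False, E = True, A = False, B = False

  (1) {N, P}: 1 true — at least one ✓
  (2) A=F ⇒ N: vacuous ✓
  (3) P=T, B=F — not both ✓
  (4) {B, A, P, N}: 1/4 true — not all ✓
  (5) {P, H}: 1/2 true — not all ✓
  (6) A=F, P=T — not both ✓
  (7) E=T, P=T — same ✓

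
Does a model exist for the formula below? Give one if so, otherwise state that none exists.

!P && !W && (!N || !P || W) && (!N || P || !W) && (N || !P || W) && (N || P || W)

Unit clause (!P) forces P = False.
Unit clause (!W) forces W = False.
In (N || P || W) only N is left, so N = True.
Check each clause:
  (!P): !P holds.
  (!W): !W holds.
  (!N || !P || W): !P holds.
  (!N || P || !W): !W holds.
  (N || !P || W): N holds.
  (N || P || W): N holds.
All clauses satisfied.

W=F; P=F; N=T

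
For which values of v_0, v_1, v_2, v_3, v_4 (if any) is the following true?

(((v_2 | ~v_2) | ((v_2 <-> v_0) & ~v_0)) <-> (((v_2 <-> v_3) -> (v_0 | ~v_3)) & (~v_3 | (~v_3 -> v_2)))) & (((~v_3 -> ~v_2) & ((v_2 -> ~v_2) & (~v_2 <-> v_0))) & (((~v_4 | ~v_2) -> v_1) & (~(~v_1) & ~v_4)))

v_0 = True; v_1 = True; v_2 = False; v_3 = True; v_4 = False

  ((v_2 | ~v_2) | ((v_2 <-> v_0) & ~v_0)) <-> (((v_2 <-> v_3) -> (v_0 | ~v_3)) & (~v_3 | (~v_3 -> v_2))) = True
    (v_2 | ~v_2) | ((v_2 <-> v_0) & ~v_0) = True
      v_2 | ~v_2 = True
        ~v_2 = True
      (v_2 <-> v_0) & ~v_0 = False
        v_2 <-> v_0 = False
        ~v_0 = False
    ((v_2 <-> v_3) -> (v_0 | ~v_3)) & (~v_3 | (~v_3 -> v_2)) = True
      (v_2 <-> v_3) -> (v_0 | ~v_3) = True
        v_2 <-> v_3 = False
        v_0 | ~v_3 = True
          ~v_3 = False
      ~v_3 | (~v_3 -> v_2) = True
        ~v_3 = False
        ~v_3 -> v_2 = True
          ~v_3 = False
  ((~v_3 -> ~v_2) & ((v_2 -> ~v_2) & (~v_2 <-> v_0))) & (((~v_4 | ~v_2) -> v_1) & (~(~v_1) & ~v_4)) = True
    (~v_3 -> ~v_2) & ((v_2 -> ~v_2) & (~v_2 <-> v_0)) = True
      ~v_3 -> ~v_2 = True
        ~v_3 = False
        ~v_2 = True
      (v_2 -> ~v_2) & (~v_2 <-> v_0) = True
        v_2 -> ~v_2 = True
          ~v_2 = True
        ~v_2 <-> v_0 = True
          ~v_2 = True
    ((~v_4 | ~v_2) -> v_1) & (~(~v_1) & ~v_4) = True
      (~v_4 | ~v_2) -> v_1 = True
        ~v_4 | ~v_2 = True
          ~v_4 = True
          ~v_2 = True
      ~(~v_1) & ~v_4 = True
        ~(~v_1) = True
          ~v_1 = False
        ~v_4 = True
Both conjuncts True, so the formula holds.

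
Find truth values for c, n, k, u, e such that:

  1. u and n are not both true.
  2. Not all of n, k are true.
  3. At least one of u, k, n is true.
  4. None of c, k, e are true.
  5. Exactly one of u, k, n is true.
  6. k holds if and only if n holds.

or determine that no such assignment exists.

c=F, n=F, k=F, u=T, e=F

  (1) u=T, n=F — not both ✓
  (2) {n, k}: 0/2 true — not all ✓
  (3) {u, k, n}: 1 true — at least one ✓
  (4) {c, k, e}: 0 true — none ✓
  (5) {u, k, n}: 1 true — exactly one ✓
  (6) k=F, n=F — same ✓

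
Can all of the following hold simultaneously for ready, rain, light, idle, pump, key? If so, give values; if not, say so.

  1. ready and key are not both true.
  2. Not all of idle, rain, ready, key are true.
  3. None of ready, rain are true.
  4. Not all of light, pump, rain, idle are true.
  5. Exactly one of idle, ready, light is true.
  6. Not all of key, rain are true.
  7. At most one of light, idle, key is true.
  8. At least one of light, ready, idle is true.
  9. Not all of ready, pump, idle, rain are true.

ready = False; rain = False; light = False; idle = True; pump = True; key = False

  (1) ready=F, key=F — not both ✓
  (2) {idle, rain, ready, key}: 1/4 true — not all ✓
  (3) {ready, rain}: 0 true — none ✓
  (4) {light, pump, rain, idle}: 2/4 true — not all ✓
  (5) {idle, ready, light}: 1 true — exactly one ✓
  (6) {key, rain}: 0/2 true — not all ✓
  (7) {light, idle, key}: 1 true — at most one ✓
  (8) {light, ready, idle}: 1 true — at least one ✓
  (9) {ready, pump, idle, rain}: 2/4 true — not all ✓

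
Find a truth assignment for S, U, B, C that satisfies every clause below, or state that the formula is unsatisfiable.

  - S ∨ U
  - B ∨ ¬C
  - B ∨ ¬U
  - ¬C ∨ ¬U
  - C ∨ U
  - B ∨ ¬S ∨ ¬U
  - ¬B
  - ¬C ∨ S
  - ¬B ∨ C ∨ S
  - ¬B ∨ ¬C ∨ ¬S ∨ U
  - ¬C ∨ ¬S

Unsatisfiable — no assignment works.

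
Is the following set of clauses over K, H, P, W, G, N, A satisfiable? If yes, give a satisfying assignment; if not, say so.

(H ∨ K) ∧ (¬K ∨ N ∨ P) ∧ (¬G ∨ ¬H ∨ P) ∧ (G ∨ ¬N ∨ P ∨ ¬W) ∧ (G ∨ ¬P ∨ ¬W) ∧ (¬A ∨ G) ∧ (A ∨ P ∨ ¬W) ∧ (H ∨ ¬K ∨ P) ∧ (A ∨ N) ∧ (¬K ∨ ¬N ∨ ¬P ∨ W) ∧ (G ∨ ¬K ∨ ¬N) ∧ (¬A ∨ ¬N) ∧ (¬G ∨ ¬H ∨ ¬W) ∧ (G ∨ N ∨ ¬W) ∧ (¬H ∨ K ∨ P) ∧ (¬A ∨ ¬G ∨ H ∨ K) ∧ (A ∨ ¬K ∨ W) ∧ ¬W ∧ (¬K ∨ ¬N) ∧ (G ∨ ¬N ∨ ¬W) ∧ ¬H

Unit clause (¬W) forces W = False.
Unit clause (¬H) forces H = False.
In (H ∨ K) only K is left, so K = True.
In (H ∨ ¬K ∨ P) only P is left, so P = True.
In (¬K ∨ ¬N ∨ ¬P ∨ W) only ¬N is left, so N = False.
In (A ∨ ¬K ∨ W) only A is left, so A = True.
In (¬A ∨ G) only G is left, so G = True.
All clauses satisfied.

K: True; H: False; P: True; W: False; G: True; N: False; A: True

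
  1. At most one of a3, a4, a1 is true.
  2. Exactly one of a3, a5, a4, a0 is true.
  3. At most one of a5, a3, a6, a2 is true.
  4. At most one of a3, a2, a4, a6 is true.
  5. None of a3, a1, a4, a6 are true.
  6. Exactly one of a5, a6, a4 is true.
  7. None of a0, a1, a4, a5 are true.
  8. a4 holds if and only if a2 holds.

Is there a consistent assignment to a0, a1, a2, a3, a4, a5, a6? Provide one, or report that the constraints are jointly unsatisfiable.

Unsatisfiable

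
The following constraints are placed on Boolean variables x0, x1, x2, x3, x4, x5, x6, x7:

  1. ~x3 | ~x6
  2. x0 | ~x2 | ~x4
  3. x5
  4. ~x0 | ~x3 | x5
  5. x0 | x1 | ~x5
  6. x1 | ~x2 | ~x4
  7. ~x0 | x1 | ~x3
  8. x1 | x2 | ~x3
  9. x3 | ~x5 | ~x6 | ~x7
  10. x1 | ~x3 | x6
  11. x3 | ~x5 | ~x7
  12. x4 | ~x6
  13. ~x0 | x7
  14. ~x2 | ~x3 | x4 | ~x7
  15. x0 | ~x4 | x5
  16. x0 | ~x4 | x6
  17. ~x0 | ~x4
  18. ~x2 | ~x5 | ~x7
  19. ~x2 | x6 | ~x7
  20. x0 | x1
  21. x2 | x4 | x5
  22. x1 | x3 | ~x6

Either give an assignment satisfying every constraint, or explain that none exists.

x0: True, x1: True, x2: False, x3: True, x4: False, x5: True, x6: False, x7: True

Unit clause (x5) forces x5 = True.
Set x0 = True.
  then (~x0 | x7) forces x7 = True.
  then (~x0 | ~x4) forces x4 = False.
  then (~x2 | ~x5 | ~x7) forces x2 = False.
  then (x3 | ~x5 | ~x7) forces x3 = True.
  then (x4 | ~x6) forces x6 = False.
  then (~x0 | x1 | ~x3) forces x1 = True.
All clauses satisfied.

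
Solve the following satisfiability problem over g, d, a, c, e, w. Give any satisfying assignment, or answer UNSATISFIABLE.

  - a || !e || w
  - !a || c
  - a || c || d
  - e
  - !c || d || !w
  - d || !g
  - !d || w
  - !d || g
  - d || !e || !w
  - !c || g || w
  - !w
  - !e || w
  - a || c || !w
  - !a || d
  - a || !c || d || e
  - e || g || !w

No satisfying assignment exists.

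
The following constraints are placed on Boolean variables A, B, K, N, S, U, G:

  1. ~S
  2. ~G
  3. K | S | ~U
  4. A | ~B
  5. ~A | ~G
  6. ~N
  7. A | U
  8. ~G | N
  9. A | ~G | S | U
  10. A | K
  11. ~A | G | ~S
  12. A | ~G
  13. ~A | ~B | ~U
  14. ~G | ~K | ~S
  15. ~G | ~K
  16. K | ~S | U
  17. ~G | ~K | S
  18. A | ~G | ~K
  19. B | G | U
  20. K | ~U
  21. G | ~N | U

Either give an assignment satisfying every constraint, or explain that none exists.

A = True, B = False, K = True, N = False, S = False, U = True, G = False

Unit clause (~S) forces S = False.
Unit clause (~G) forces G = False.
Unit clause (~N) forces N = False.
Set A = True.
Set B = False.
  then (B | G | U) forces U = True.
  then (K | ~U) forces K = True.
All clauses satisfied.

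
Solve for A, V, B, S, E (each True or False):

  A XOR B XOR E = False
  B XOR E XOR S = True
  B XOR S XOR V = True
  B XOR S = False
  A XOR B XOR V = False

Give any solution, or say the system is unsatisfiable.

A = False; V = True; B = True; S = True; E = True

A XOR B XOR E = F XOR T XOR T = False ✓
B XOR E XOR S = T XOR T XOR T = True ✓
B XOR S XOR V = T XOR T XOR T = True ✓
B XOR S = T XOR T = False ✓
A XOR B XOR V = F XOR T XOR T = False ✓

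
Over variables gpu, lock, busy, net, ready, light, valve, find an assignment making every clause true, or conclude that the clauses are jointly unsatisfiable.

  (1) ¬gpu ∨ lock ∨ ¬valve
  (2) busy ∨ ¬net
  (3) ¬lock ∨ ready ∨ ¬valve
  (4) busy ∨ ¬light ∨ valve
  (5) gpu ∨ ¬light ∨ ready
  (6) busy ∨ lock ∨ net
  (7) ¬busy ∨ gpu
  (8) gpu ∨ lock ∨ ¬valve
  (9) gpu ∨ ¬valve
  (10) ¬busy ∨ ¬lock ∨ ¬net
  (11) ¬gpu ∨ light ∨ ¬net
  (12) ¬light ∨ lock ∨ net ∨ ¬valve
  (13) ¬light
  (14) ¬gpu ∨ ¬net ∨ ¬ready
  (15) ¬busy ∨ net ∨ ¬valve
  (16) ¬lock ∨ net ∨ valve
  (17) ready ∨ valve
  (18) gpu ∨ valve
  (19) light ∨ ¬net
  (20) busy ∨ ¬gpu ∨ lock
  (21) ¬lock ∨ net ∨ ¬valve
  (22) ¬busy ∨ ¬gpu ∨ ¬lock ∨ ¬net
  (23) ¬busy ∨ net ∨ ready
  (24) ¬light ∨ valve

Unit clause (¬light) forces light = False.
In (light ∨ ¬net) only ¬net is left, so net = False.
Try gpu = False:
  (¬busy ∨ gpu) forces busy = False.
  (busy ∨ lock ∨ net) forces lock = True.
  (gpu ∨ ¬valve) forces valve = False.
  clause (¬lock ∨ net ∨ valve) is falsified — backtrack.
So gpu = True.
Set lock = False.
  then (¬gpu ∨ lock ∨ ¬valve) forces valve = False.
  then (busy ∨ lock ∨ net) forces busy = True.
  then (ready ∨ valve) forces ready = True.
All clauses satisfied.

gpu = True; lock = False; busy = True; net = False; ready = True; light = False; valve = False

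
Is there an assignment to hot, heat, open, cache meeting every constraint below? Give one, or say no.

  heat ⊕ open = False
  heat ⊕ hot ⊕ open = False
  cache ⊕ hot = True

hot: False; heat: True; open: True; cache: True

heat ⊕ open = T ⊕ T = False ✓
heat ⊕ hot ⊕ open = T ⊕ F ⊕ T = False ✓
cache ⊕ hot = T ⊕ F = True ✓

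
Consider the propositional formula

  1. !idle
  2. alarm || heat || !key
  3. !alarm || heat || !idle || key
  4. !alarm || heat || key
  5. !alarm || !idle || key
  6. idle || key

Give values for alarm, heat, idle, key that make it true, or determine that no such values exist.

Unit clause (!idle) forces idle = False.
In (idle || key) only key is left, so key = True.
Set alarm = True.
Set heat = False.
Check each clause:
  (!idle): !idle holds.
  (alarm || heat || !key): alarm holds.
  (!alarm || heat || !idle || key): !idle holds.
  (!alarm || heat || key): key holds.
  (!alarm || !idle || key): !idle holds.
  (idle || key): key holds.
All clauses satisfied.

alarm = True, heat = False, idle = False, key = True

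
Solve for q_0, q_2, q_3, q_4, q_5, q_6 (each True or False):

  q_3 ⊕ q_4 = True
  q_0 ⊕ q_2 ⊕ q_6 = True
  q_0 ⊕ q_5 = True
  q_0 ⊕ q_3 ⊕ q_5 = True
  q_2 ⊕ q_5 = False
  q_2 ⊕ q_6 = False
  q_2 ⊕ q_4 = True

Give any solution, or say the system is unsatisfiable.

q_0: True, q_2: False, q_3: False, q_4: True, q_5: False, q_6: False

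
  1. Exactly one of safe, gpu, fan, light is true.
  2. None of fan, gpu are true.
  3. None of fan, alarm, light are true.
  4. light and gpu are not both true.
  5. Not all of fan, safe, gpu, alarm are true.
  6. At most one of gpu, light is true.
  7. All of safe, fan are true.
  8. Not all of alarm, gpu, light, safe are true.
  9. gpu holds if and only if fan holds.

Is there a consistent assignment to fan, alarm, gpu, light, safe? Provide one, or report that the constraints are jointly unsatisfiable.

Case fan = True:
  Constraint (2) is violated (fan=T) — contradiction.
Case fan = False:
  Constraint (7) is violated (fan=F) — contradiction.
Both cases fail — unsatisfiable.

UNSATISFIABLE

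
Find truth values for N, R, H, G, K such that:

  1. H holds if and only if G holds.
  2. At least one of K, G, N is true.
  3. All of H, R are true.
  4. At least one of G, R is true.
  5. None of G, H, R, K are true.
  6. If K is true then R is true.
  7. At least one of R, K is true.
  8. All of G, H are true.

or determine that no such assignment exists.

Case R = True:
  Constraint (5) is violated (R=T) — contradiction.
Case R = False:
  Constraint (3) is violated (R=F) — contradiction.
Both cases fail — unsatisfiable.

The formula is unsatisfiable.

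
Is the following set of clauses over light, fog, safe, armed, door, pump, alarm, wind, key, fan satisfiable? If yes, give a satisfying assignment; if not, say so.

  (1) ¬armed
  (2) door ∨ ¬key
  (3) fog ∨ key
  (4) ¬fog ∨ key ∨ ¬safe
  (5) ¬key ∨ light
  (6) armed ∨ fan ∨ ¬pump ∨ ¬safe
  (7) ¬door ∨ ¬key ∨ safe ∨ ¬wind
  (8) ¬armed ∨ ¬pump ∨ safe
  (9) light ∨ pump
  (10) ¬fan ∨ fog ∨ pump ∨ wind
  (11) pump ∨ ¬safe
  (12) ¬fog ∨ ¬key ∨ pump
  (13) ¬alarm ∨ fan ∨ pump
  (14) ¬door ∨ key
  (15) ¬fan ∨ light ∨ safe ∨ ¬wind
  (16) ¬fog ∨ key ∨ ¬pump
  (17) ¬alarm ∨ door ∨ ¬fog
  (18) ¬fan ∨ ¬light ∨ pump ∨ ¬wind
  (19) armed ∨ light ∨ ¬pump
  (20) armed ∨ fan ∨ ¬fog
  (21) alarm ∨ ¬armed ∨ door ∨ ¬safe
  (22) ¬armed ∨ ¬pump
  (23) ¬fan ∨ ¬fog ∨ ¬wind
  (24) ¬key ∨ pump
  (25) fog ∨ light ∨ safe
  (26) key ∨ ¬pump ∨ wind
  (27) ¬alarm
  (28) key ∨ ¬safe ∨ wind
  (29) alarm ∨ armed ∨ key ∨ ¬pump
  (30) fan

Unit clause (¬armed) forces armed = False.
Unit clause (¬alarm) forces alarm = False.
Unit clause (fan) forces fan = True.
Try light = False:
  (¬key ∨ light) forces key = False.
  (fog ∨ key) forces fog = True.
  (¬fog ∨ key ∨ ¬safe) forces safe = False.
  (light ∨ pump) forces pump = True.
  clause (¬fog ∨ key ∨ ¬pump) is falsified — backtrack.
So light = True.
Set fog = False.
  then (fog ∨ key) forces key = True.
  then (¬key ∨ pump) forces pump = True.
  then (door ∨ ¬key) forces door = True.
Set safe = True.
Set wind = True.
All clauses satisfied.

light = True, fog = False, safe = True, armed = False, door = True, pump = True, alarm = False, wind = True, key = True, fan = True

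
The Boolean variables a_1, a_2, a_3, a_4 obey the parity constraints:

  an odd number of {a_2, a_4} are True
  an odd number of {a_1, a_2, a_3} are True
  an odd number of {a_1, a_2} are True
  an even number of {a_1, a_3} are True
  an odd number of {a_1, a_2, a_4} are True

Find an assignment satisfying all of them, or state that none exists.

a_1 = False; a_2 = True; a_3 = False; a_4 = False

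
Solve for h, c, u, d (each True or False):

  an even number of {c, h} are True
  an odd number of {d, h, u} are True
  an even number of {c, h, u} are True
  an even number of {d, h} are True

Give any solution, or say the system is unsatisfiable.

Adding constraints 1, 2, 3, 4 mod 2: every variable appears an even number of times on the left, so the left side is 0.
But the right sides sum to 1 (mod 2). 0 ≠ 1 — the system is inconsistent.

UNSATISFIABLE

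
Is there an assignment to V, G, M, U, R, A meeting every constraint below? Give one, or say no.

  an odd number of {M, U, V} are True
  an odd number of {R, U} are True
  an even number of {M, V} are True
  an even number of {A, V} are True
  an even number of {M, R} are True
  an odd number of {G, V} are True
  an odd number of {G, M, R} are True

V: False, G: True, M: False, U: True, R: False, A: False

{M, U, V}: 1 true → odd ✓
{R, U}: 1 true → odd ✓
{M, V}: 0 true → even ✓
{A, V}: 0 true → even ✓
{M, R}: 0 true → even ✓
{G, V}: 1 true → odd ✓
{G, M, R}: 1 true → odd ✓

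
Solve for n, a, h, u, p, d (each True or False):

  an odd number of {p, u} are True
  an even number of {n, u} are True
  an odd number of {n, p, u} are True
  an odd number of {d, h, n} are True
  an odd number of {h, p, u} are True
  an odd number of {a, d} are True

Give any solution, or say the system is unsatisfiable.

n: False, a: False, h: False, u: False, p: True, d: True

{p, u}: 1 true → odd ✓
{n, u}: 0 true → even ✓
{n, p, u}: 1 true → odd ✓
{d, h, n}: 1 true → odd ✓
{h, p, u}: 1 true → odd ✓
{a, d}: 1 true → odd ✓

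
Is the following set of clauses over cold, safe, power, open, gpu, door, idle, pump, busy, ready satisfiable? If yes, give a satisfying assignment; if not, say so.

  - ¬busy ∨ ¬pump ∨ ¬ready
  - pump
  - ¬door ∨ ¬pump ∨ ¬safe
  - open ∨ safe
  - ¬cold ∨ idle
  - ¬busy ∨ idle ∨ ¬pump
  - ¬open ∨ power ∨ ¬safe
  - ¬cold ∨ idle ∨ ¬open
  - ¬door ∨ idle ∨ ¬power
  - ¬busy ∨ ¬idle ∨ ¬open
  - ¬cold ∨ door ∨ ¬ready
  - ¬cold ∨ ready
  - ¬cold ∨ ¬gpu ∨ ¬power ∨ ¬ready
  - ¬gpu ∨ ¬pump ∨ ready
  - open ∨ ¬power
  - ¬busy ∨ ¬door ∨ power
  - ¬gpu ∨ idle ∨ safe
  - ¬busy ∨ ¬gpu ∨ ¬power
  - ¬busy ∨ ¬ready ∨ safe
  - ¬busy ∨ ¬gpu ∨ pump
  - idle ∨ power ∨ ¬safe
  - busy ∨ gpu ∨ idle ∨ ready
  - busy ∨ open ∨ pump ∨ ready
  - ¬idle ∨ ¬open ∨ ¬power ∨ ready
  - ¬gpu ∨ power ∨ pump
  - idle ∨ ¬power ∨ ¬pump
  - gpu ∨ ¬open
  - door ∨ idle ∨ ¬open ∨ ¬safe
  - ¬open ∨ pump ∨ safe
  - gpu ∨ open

cold: False, safe: True, power: True, open: True, gpu: True, door: False, idle: True, pump: True, busy: False, ready: True

Unit clause (pump) forces pump = True.
Set cold = False.
Set safe = True.
  then (¬door ∨ ¬pump ∨ ¬safe) forces door = False.
Set power = True.
  then (open ∨ ¬power) forces open = True.
  then (idle ∨ ¬power ∨ ¬pump) forces idle = True.
  then (gpu ∨ ¬open) forces gpu = True.
  then (¬busy ∨ ¬idle ∨ ¬open) forces busy = False.
  then (¬gpu ∨ ¬pump ∨ ready) forces ready = True.
All clauses satisfied.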